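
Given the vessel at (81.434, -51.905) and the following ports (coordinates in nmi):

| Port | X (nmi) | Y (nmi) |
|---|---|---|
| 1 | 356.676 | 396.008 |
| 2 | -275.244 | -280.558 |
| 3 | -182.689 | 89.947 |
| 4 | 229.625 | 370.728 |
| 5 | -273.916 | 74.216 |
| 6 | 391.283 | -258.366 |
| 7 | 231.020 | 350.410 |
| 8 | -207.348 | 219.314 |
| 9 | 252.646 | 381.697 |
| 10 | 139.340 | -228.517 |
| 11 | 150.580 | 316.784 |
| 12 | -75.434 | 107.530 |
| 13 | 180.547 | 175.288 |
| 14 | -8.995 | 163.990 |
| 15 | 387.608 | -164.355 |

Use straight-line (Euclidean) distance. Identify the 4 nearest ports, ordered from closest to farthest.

10, 12, 14, 13

Distances from (81.434, -51.905):
1: √((275.242)² + (447.913)²) = √(75758.15856 + 200626.05557) = 525.723 nmi
2: √((-356.678)² + (-228.653)²) = √(127219.19568 + 52282.19441) = 423.676 nmi
3: √((-264.123)² + (141.852)²) = √(69760.95913 + 20121.98990) = 299.805 nmi
4: √((148.191)² + (422.633)²) = √(21960.57248 + 178618.65269) = 447.861 nmi
5: √((-355.350)² + (126.121)²) = √(126273.62250 + 15906.50664) = 377.068 nmi
6: √((309.849)² + (-206.461)²) = √(96006.40280 + 42626.14452) = 372.334 nmi
7: √((149.586)² + (402.315)²) = √(22375.97140 + 161857.35923) = 429.224 nmi
8: √((-288.782)² + (271.219)²) = √(83395.04352 + 73559.74596) = 396.175 nmi
9: √((171.212)² + (433.602)²) = √(29313.54894 + 188010.69440) = 466.180 nmi
10: √((57.906)² + (-176.612)²) = √(3353.10484 + 31191.79854) = 185.863 nmi
11: √((69.146)² + (368.689)²) = √(4781.16932 + 135931.57872) = 375.117 nmi
12: √((-156.868)² + (159.435)²) = √(24607.56942 + 25419.51923) = 223.667 nmi
13: √((99.113)² + (227.193)²) = √(9823.38677 + 51616.65925) = 247.871 nmi
14: √((-90.429)² + (215.895)²) = √(8177.40404 + 46610.65103) = 234.068 nmi
15: √((306.174)² + (-112.450)²) = √(93742.51828 + 12645.00250) = 326.171 nmi
Sorted: 10 (185.863 nmi) < 12 (223.667 nmi) < 14 (234.068 nmi) < 13 (247.871 nmi) < 3 (299.805 nmi) < 15 (326.171 nmi) < …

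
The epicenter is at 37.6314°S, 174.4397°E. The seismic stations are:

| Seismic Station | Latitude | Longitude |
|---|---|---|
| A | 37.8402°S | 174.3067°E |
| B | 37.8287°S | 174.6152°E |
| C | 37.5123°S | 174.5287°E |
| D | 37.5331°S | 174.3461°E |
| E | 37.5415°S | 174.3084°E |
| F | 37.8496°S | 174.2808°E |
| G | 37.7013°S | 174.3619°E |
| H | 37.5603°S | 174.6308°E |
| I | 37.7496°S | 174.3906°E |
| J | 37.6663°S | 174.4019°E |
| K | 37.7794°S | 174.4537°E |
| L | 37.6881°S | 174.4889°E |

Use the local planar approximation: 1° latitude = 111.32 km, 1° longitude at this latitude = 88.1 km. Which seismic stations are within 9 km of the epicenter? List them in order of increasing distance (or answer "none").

J, L

Distances from 37.6314°S, 174.4397°E:
A: √((-0.2088·111.32)² + (-0.1330·88.1)²) = √(540.265685 + 137.295119) = 26.0300 km
B: √((-0.1973·111.32)² + (0.1755·88.1)²) = √(482.392521 + 239.059528) = 26.8599 km
C: √((0.1191·111.32)² + (0.0890·88.1)²) = √(175.780185 + 61.479713) = 15.4032 km
D: √((0.0983·111.32)² + (-0.0936·88.1)²) = √(119.743909 + 67.999155) = 13.7019 km
E: √((0.0899·111.32)² + (-0.1313·88.1)²) = √(100.153419 + 133.807750) = 15.2958 km
F: √((-0.2182·111.32)² + (-0.1589·88.1)²) = √(590.005266 + 195.974521) = 28.0353 km
G: √((-0.0699·111.32)² + (-0.0778·88.1)²) = √(60.548132 + 46.979783) = 10.3696 km
H: √((0.0711·111.32)² + (0.1911·88.1)²) = √(62.644882 + 283.447866) = 18.6036 km
I: √((-0.1182·111.32)² + (-0.0491·88.1)²) = √(173.133596 + 18.711767) = 13.8508 km
J: √((-0.0349·111.32)² + (-0.0378·88.1)²) = √(15.093753 + 11.090099) = 5.1170 km
K: √((-0.1480·111.32)² + (0.0140·88.1)²) = √(271.437487 + 1.521276) = 16.5215 km
L: √((-0.0567·111.32)² + (0.0492·88.1)²) = √(39.839375 + 18.788064) = 7.6569 km
Threshold 9 km: J (5.1170 km), L (7.6569 km) are within range.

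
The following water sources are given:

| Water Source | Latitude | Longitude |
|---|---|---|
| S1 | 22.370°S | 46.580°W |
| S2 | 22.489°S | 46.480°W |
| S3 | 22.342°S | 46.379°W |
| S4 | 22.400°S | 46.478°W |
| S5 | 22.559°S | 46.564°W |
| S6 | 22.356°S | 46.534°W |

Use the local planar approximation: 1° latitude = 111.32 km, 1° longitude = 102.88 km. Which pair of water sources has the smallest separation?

S1 and S6

Pairwise distances:
S1–S2: 16.773 km
S1–S3: 20.912 km
S1–S4: 11.012 km
S1–S5: 21.104 km
S1–S6: 4.982 km
S2–S3: 19.384 km
S2–S4: 9.910 km
S2–S5: 11.636 km
S2–S6: 15.814 km
S3–S4: 12.059 km
S3–S5: 30.754 km
S3–S6: 16.022 km
S4–S5: 19.788 km
S4–S6: 7.562 km
S5–S6: 22.808 km
Closest pair: S1–S6 at 4.982 km.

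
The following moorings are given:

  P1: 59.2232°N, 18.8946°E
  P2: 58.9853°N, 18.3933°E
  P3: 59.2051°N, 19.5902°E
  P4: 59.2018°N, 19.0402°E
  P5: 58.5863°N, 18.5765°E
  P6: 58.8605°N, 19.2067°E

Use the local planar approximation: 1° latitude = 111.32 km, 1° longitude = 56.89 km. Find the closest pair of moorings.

P1 and P4

Pairwise distances:
P1–P2: √((-0.2379·111.32)² + (-0.5013·56.89)²) = √(701.350772 + 813.330908) = 38.9189 km
P1–P3: √((-0.0181·111.32)² + (0.6956·56.89)²) = √(4.059790 + 1565.997319) = 39.6239 km
P1–P4: √((-0.0214·111.32)² + (0.1456·56.89)²) = √(5.675106 + 68.611137) = 8.6189 km
P1–P5: √((-0.6369·111.32)² + (-0.3181·56.89)²) = √(5026.768594 + 327.490877) = 73.1728 km
P1–P6: √((-0.3627·111.32)² + (0.3121·56.89)²) = √(1630.202319 + 315.253128) = 44.1073 km
P2–P3: √((0.2198·111.32)² + (1.1969·56.89)²) = √(598.689679 + 4636.471574) = 72.3544 km
P2–P4: √((0.2165·111.32)² + (0.6469·56.89)²) = √(580.847597 + 1354.397582) = 43.9914 km
P2–P5: √((-0.3990·111.32)² + (0.1832·56.89)²) = √(1972.841462 + 108.623253) = 45.6231 km
P2–P6: √((-0.1248·111.32)² + (0.8134·56.89)²) = √(193.008114 + 2141.313247) = 48.3148 km
P3–P4: √((-0.0033·111.32)² + (-0.5500·56.89)²) = √(0.134950 + 979.032810) = 31.2917 km
P3–P5: √((-0.6188·111.32)² + (-1.0137·56.89)²) = √(4745.117875 + 3325.758889) = 89.8381 km
P3–P6: √((-0.3446·111.32)² + (-0.3835·56.89)²) = √(1471.556501 + 475.995234) = 44.1311 km
P4–P5: √((-0.6155·111.32)² + (-0.4637·56.89)²) = √(4694.642325 + 695.898755) = 73.4203 km
P4–P6: √((-0.3413·111.32)² + (0.1665·56.89)²) = √(1443.507258 + 89.722289) = 39.1565 km
P5–P6: √((0.2742·111.32)² + (0.6302·56.89)²) = √(931.711157 + 1285.371497) = 47.0859 km
Closest pair: P1–P4 at 8.6189 km.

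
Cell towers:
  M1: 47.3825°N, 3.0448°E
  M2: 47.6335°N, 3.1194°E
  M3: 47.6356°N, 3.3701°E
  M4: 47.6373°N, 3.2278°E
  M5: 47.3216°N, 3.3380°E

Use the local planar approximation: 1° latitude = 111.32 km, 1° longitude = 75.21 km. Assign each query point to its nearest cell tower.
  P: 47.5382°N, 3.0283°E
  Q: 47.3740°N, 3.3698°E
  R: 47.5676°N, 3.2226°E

P→M2; Q→M5; R→M4

P at 47.5382°N, 3.0283°E:
  M1: 17.3769 km
  M2: 12.6290 km
  M3: 27.8998 km
  M4: 18.6234 km
  M5: 33.5250 km
  → nearest: M2 (12.6290 km)
Q at 47.3740°N, 3.3698°E:
  M1: 24.4616 km
  M2: 34.4841 km
  M3: 29.1213 km
  M4: 31.1956 km
  M5: 6.3044 km
  → nearest: M5 (6.3044 km)
R at 47.5676°N, 3.2226°E:
  M1: 24.5642 km
  M2: 10.6799 km
  M3: 13.4301 km
  M4: 7.7689 km
  M5: 28.7272 km
  → nearest: M4 (7.7689 km)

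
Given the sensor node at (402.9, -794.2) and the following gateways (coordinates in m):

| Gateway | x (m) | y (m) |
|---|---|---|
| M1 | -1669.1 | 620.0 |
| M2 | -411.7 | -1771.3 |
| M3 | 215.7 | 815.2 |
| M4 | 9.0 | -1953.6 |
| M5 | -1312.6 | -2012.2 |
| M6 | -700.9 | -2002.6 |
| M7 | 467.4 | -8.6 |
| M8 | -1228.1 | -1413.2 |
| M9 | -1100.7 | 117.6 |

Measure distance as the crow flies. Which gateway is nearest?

M7

Distances from (402.9, -794.2):
M1: √((-2072.0)² + (1414.2)²) = √(4293184.000 + 1999961.640) = 2508.6 m
M2: √((-814.6)² + (-977.1)²) = √(663573.160 + 954724.410) = 1272.1 m
M3: √((-187.2)² + (1609.4)²) = √(35043.840 + 2590168.360) = 1620.3 m
M4: √((-393.9)² + (-1159.4)²) = √(155157.210 + 1344208.360) = 1224.5 m
M5: √((-1715.5)² + (-1218.0)²) = √(2942940.250 + 1483524.000) = 2103.9 m
M6: √((-1103.8)² + (-1208.4)²) = √(1218374.440 + 1460230.560) = 1636.6 m
M7: √((64.5)² + (785.6)²) = √(4160.250 + 617167.360) = 788.2 m
M8: √((-1631.0)² + (-619.0)²) = √(2660161.000 + 383161.000) = 1744.5 m
M9: √((-1503.6)² + (911.8)²) = √(2260812.960 + 831379.240) = 1758.5 m
Minimum: M7 at 788.2 m.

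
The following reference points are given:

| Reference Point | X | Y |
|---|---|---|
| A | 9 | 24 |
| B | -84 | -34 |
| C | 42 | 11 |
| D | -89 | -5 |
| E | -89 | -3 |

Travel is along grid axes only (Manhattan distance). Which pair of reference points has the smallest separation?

Pairwise distances:
A–B: 151
A–C: 46
A–D: 127
A–E: 125
B–C: 171
B–D: 34
B–E: 36
C–D: 147
C–E: 145
D–E: 2
Closest pair: D–E at 2.

D and E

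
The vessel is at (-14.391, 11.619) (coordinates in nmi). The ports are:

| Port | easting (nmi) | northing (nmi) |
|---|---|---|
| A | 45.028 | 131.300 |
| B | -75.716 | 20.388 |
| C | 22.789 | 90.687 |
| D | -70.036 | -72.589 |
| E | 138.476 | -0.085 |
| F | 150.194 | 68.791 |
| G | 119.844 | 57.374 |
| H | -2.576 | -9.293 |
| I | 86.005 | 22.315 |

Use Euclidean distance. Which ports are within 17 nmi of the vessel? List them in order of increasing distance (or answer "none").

none

Distances from (-14.391, 11.619):
A: 133.619 nmi
B: 61.949 nmi
C: 87.373 nmi
D: 100.932 nmi
E: 153.314 nmi
F: 174.232 nmi
G: 141.819 nmi
H: 24.019 nmi
I: 100.964 nmi
Threshold 17 nmi: none within range.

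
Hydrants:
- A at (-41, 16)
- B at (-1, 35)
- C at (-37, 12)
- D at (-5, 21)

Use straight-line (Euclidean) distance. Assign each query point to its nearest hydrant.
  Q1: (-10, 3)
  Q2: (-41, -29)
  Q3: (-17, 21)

Q1→D; Q2→C; Q3→D

Q1 at (-10, 3):
  A: √((-31)² + (13)²) = √(961.000 + 169.000) = 33.6
  B: √((9)² + (32)²) = √(81.000 + 1024.000) = 33.2
  C: √((-27)² + (9)²) = √(729.000 + 81.000) = 28.5
  D: √((5)² + (18)²) = √(25.000 + 324.000) = 18.7
  → nearest: D (18.7)
Q2 at (-41, -29):
  A: √((0)² + (45)²) = √(0.000 + 2025.000) = 45.0
  B: √((40)² + (64)²) = √(1600.000 + 4096.000) = 75.5
  C: √((4)² + (41)²) = √(16.000 + 1681.000) = 41.2
  D: √((36)² + (50)²) = √(1296.000 + 2500.000) = 61.6
  → nearest: C (41.2)
Q3 at (-17, 21):
  A: √((-24)² + (-5)²) = √(576.000 + 25.000) = 24.5
  B: √((16)² + (14)²) = √(256.000 + 196.000) = 21.3
  C: √((-20)² + (-9)²) = √(400.000 + 81.000) = 21.9
  D: √((12)² + (0)²) = √(144.000 + 0.000) = 12.0
  → nearest: D (12.0)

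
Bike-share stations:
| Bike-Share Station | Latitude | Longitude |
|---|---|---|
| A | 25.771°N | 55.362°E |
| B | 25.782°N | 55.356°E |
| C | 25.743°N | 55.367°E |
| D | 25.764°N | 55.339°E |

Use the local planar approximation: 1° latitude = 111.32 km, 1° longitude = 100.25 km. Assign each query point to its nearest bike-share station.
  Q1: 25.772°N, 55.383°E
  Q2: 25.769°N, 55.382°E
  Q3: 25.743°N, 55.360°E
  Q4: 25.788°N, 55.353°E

Q1→A; Q2→A; Q3→C; Q4→B

Q1 at 25.772°N, 55.383°E:
  A: √((-0.001·111.32)² + (-0.021·100.25)²) = √(0.01239 + 4.43208) = 2.108 km
  B: √((0.010·111.32)² + (-0.027·100.25)²) = √(1.23921 + 7.32650) = 2.927 km
  C: √((-0.029·111.32)² + (-0.016·100.25)²) = √(10.42179 + 2.57282) = 3.605 km
  D: √((-0.008·111.32)² + (-0.044·100.25)²) = √(0.79310 + 19.45692) = 4.500 km
  → nearest: A (2.108 km)
Q2 at 25.769°N, 55.382°E:
  A: √((0.002·111.32)² + (-0.020·100.25)²) = √(0.04957 + 4.02002) = 2.017 km
  B: √((0.013·111.32)² + (-0.026·100.25)²) = √(2.09427 + 6.79384) = 2.981 km
  C: √((-0.026·111.32)² + (-0.015·100.25)²) = √(8.37709 + 2.26126) = 3.262 km
  D: √((-0.005·111.32)² + (-0.043·100.25)²) = √(0.30980 + 18.58257) = 4.347 km
  → nearest: A (2.017 km)
Q3 at 25.743°N, 55.360°E:
  A: √((0.028·111.32)² + (0.002·100.25)²) = √(9.71544 + 0.04020) = 3.123 km
  B: √((0.039·111.32)² + (-0.004·100.25)²) = √(18.84845 + 0.16080) = 4.360 km
  C: √((0.000·111.32)² + (0.007·100.25)²) = √(0.00000 + 0.49245) = 0.702 km
  D: √((0.021·111.32)² + (-0.021·100.25)²) = √(5.46493 + 4.43208) = 3.146 km
  → nearest: C (0.702 km)
Q4 at 25.788°N, 55.353°E:
  A: √((-0.017·111.32)² + (0.009·100.25)²) = √(3.58133 + 0.81406) = 2.097 km
  B: √((-0.006·111.32)² + (0.003·100.25)²) = √(0.44612 + 0.09045) = 0.733 km
  C: √((-0.045·111.32)² + (0.014·100.25)²) = √(25.09409 + 1.96981) = 5.202 km
  D: √((-0.024·111.32)² + (-0.014·100.25)²) = √(7.13787 + 1.96981) = 3.018 km
  → nearest: B (0.733 km)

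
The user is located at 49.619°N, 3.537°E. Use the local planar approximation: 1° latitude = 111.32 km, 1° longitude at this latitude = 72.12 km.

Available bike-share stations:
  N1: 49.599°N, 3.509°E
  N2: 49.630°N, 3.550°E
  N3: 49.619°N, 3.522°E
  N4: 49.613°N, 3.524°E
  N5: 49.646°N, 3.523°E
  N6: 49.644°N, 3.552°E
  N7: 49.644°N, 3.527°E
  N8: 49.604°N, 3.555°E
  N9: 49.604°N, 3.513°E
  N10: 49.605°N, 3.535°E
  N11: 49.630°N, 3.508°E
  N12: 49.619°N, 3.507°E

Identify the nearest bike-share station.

N3

Distances from 49.619°N, 3.537°E:
N1: √((-0.020·111.32)² + (-0.028·72.12)²) = √(4.95686 + 4.07781) = 3.006 km
N2: √((0.011·111.32)² + (0.013·72.12)²) = √(1.49945 + 0.87902) = 1.542 km
N3: √((0.000·111.32)² + (-0.015·72.12)²) = √(0.00000 + 1.17029) = 1.082 km
N4: √((-0.006·111.32)² + (-0.013·72.12)²) = √(0.44612 + 0.87902) = 1.151 km
N5: √((0.027·111.32)² + (-0.014·72.12)²) = √(9.03387 + 1.01945) = 3.171 km
N6: √((0.025·111.32)² + (0.015·72.12)²) = √(7.74509 + 1.17029) = 2.986 km
N7: √((0.025·111.32)² + (-0.010·72.12)²) = √(7.74509 + 0.52013) = 2.875 km
N8: √((-0.015·111.32)² + (0.018·72.12)²) = √(2.78823 + 1.68522) = 2.115 km
N9: √((-0.015·111.32)² + (-0.024·72.12)²) = √(2.78823 + 2.99595) = 2.405 km
N10: √((-0.014·111.32)² + (-0.002·72.12)²) = √(2.42886 + 0.02081) = 1.565 km
N11: √((0.011·111.32)² + (-0.029·72.12)²) = √(1.49945 + 4.37429) = 2.424 km
N12: √((0.000·111.32)² + (-0.030·72.12)²) = √(0.00000 + 4.68116) = 2.164 km
Minimum: N3 at 1.082 km.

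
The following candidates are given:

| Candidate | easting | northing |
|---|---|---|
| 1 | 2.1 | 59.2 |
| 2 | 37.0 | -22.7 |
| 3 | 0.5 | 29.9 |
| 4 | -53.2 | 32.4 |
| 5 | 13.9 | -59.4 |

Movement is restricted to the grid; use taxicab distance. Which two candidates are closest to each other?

Pairwise distances:
1–2: 116.8
1–3: 30.9
1–4: 82.1
1–5: 130.4
2–3: 89.1
2–4: 145.3
2–5: 59.8
3–4: 56.2
3–5: 102.7
4–5: 158.9
Closest pair: 1–3 at 30.9.

1 and 3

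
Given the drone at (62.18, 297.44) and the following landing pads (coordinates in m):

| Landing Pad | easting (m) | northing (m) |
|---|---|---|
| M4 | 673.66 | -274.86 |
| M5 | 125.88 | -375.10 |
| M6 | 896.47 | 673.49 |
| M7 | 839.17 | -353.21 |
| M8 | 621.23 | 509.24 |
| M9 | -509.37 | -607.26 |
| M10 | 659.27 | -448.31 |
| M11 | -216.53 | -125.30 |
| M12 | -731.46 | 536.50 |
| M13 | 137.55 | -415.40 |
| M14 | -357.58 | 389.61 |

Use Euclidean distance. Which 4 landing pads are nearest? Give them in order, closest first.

Distances from (62.18, 297.44):
M4: √((611.48)² + (-572.30)²) = √(373907.7904 + 327527.2900) = 837.52 m
M5: √((63.70)² + (-672.54)²) = √(4057.6900 + 452310.0516) = 675.55 m
M6: √((834.29)² + (376.05)²) = √(696039.8041 + 141413.6025) = 915.12 m
M7: √((776.99)² + (-650.65)²) = √(603713.4601 + 423345.4225) = 1013.44 m
M8: √((559.05)² + (211.80)²) = √(312536.9025 + 44859.2400) = 597.83 m
M9: √((-571.55)² + (-904.70)²) = √(326669.4025 + 818482.0900) = 1070.12 m
M10: √((597.09)² + (-745.75)²) = √(356516.4681 + 556143.0625) = 955.33 m
M11: √((-278.71)² + (-422.74)²) = √(77679.2641 + 178709.1076) = 506.35 m
M12: √((-793.64)² + (239.06)²) = √(629864.4496 + 57149.6836) = 828.86 m
M13: √((75.37)² + (-712.84)²) = √(5680.6369 + 508140.8656) = 716.81 m
M14: √((-419.76)² + (92.17)²) = √(176198.4576 + 8495.3089) = 429.76 m
Sorted: M14 (429.76 m) < M11 (506.35 m) < M8 (597.83 m) < M5 (675.55 m) < M13 (716.81 m) < M12 (828.86 m) < …

M14, M11, M8, M5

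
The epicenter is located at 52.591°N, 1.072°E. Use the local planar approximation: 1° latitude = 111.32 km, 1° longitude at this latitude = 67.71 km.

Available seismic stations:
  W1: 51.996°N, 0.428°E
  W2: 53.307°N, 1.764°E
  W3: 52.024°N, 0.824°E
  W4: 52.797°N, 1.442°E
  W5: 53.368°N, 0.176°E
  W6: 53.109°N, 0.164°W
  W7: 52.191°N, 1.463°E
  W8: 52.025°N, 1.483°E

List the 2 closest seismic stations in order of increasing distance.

Distances from 52.591°N, 1.072°E:
W1: √((-0.595·111.32)² + (-0.644·67.71)²) = √(4387.12821 + 1901.41696) = 79.300 km
W2: √((0.716·111.32)² + (0.692·67.71)²) = √(6352.90615 + 2195.42101) = 92.457 km
W3: √((-0.567·111.32)² + (-0.248·67.71)²) = √(3983.93747 + 281.97395) = 65.314 km
W4: √((0.206·111.32)² + (0.370·67.71)²) = √(525.87295 + 627.63778) = 33.963 km
W5: √((0.777·111.32)² + (-0.896·67.71)²) = √(7481.49574 + 3680.62564) = 105.651 km
W6: √((0.518·111.32)² + (-1.236·67.71)²) = √(3325.10922 + 7003.94245) = 101.632 km
W7: √((-0.400·111.32)² + (0.391·67.71)²) = √(1982.74278 + 700.90497) = 51.804 km
W8: √((-0.566·111.32)² + (0.411·67.71)²) = √(3969.89717 + 774.44267) = 68.879 km
Sorted: W4 (33.963 km) < W7 (51.804 km) < W3 (65.314 km) < W8 (68.879 km) < …

W4, W7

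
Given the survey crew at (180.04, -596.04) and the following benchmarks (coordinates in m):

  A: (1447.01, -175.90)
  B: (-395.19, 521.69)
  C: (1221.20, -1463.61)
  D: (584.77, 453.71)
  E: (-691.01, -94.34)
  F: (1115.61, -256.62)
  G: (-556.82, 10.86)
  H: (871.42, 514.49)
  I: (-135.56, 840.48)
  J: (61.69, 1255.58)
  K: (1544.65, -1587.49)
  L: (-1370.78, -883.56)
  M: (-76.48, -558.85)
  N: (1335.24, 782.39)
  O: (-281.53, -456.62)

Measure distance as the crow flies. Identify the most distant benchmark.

J

Distances from (180.04, -596.04):
A: √((1266.97)² + (420.14)²) = √(1605212.9809 + 176517.6196) = 1334.81 m
B: √((-575.23)² + (1117.73)²) = √(330889.5529 + 1249320.3529) = 1257.06 m
C: √((1041.16)² + (-867.57)²) = √(1084014.1456 + 752677.7049) = 1355.25 m
D: √((404.73)² + (1049.75)²) = √(163806.3729 + 1101975.0625) = 1125.07 m
E: √((-871.05)² + (501.70)²) = √(758728.1025 + 251702.8900) = 1005.20 m
F: √((935.57)² + (339.42)²) = √(875291.2249 + 115205.9364) = 995.24 m
G: √((-736.86)² + (606.90)²) = √(542962.6596 + 368327.6100) = 954.62 m
H: √((691.38)² + (1110.53)²) = √(478006.3044 + 1233276.8809) = 1308.16 m
I: √((-315.60)² + (1436.52)²) = √(99603.3600 + 2063589.7104) = 1470.78 m
J: √((-118.35)² + (1851.62)²) = √(14006.7225 + 3428496.6244) = 1855.40 m
K: √((1364.61)² + (-991.45)²) = √(1862160.4521 + 982973.1025) = 1686.75 m
L: √((-1550.82)² + (-287.52)²) = √(2405042.6724 + 82667.7504) = 1577.25 m
M: √((-256.52)² + (37.19)²) = √(65802.5104 + 1383.0961) = 259.20 m
N: √((1155.20)² + (1378.43)²) = √(1334487.0400 + 1900069.2649) = 1798.49 m
O: √((-461.57)² + (139.42)²) = √(213046.8649 + 19437.9364) = 482.17 m
Maximum: J at 1855.40 m.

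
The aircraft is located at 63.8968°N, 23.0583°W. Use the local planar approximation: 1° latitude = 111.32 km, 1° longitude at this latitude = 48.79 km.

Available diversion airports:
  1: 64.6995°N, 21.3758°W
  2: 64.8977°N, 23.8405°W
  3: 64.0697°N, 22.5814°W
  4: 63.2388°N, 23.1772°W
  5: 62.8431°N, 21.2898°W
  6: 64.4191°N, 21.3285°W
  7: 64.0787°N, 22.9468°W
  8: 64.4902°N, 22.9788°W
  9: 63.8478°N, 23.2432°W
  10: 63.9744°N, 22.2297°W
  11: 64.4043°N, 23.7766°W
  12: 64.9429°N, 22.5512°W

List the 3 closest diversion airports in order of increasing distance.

9, 7, 3

Distances from 63.8968°N, 23.0583°W:
1: √((0.8027·111.32)² + (1.6825·48.79)²) = √(7984.595530 + 6738.632652) = 121.3393 km
2: √((1.0009·111.32)² + (-0.7822·48.79)²) = √(12414.458294 + 1456.455633) = 117.7748 km
3: √((0.1729·111.32)² + (0.4769·48.79)²) = √(370.455786 + 541.397544) = 30.1969 km
4: √((-0.6580·111.32)² + (-0.1189·48.79)²) = √(5365.351542 + 33.653121) = 73.4779 km
5: √((-1.0537·111.32)² + (1.7685·48.79)²) = √(13758.793591 + 7445.121071) = 145.6156 km
6: √((0.5223·111.32)² + (1.7298·48.79)²) = √(3380.542864 + 7122.843819) = 102.4860 km
7: √((0.1819·111.32)² + (0.1115·48.79)²) = √(410.026375 + 29.594525) = 20.9671 km
8: √((0.5934·111.32)² + (0.0795·48.79)²) = √(4363.565298 + 15.045128) = 66.1711 km
9: √((-0.0490·111.32)² + (-0.1849·48.79)²) = √(29.753534 + 81.383330) = 10.5421 km
10: √((0.0776·111.32)² + (0.8286·48.79)²) = √(74.622507 + 1634.374186) = 41.3400 km
11: √((0.5075·111.32)² + (-0.7183·48.79)²) = √(3191.673726 + 1228.212093) = 66.4822 km
12: √((1.0461·111.32)² + (0.5071·48.79)²) = √(13561.033834 + 612.137319) = 119.0511 km
Sorted: 9 (10.5421 km) < 7 (20.9671 km) < 3 (30.1969 km) < 10 (41.3400 km) < 8 (66.1711 km) < …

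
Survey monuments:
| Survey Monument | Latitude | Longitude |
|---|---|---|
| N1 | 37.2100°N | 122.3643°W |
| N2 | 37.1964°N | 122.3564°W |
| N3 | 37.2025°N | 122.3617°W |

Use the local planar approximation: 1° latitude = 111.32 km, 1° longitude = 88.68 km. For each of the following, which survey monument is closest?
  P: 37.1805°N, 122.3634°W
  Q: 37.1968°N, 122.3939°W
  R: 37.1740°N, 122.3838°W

P→N2; Q→N3; R→N2

P at 37.1805°N, 122.3634°W:
  N1: 3.2849 km
  N2: 1.8757 km
  N3: 2.4537 km
  → nearest: N2 (1.8757 km)
Q at 37.1968°N, 122.3939°W:
  N1: 3.0082 km
  N2: 3.3258 km
  N3: 2.9251 km
  → nearest: N3 (2.9251 km)
R at 37.1740°N, 122.3838°W:
  N1: 4.3647 km
  N2: 3.4817 km
  N3: 3.7291 km
  → nearest: N2 (3.4817 km)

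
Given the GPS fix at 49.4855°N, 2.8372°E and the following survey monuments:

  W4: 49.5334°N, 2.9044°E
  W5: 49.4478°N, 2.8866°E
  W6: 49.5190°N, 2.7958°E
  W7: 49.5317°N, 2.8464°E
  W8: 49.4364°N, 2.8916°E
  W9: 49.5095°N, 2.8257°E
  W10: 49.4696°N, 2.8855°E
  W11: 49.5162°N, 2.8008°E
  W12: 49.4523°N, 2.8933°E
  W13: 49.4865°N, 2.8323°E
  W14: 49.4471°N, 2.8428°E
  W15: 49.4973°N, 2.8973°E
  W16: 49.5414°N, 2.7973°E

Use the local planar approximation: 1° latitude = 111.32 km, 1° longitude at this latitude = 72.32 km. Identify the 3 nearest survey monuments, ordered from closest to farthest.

Distances from 49.4855°N, 2.8372°E:
W4: 7.2147 km
W5: 5.5115 km
W6: 4.7824 km
W7: 5.1858 km
W8: 6.7345 km
W9: 2.7981 km
W10: 3.9159 km
W11: 4.3138 km
W12: 5.4881 km
W13: 0.3714 km
W14: 4.2938 km
W15: 4.5406 km
W16: 6.8593 km
Sorted: W13 (0.3714 km) < W9 (2.7981 km) < W10 (3.9159 km) < W14 (4.2938 km) < W11 (4.3138 km) < …

W13, W9, W10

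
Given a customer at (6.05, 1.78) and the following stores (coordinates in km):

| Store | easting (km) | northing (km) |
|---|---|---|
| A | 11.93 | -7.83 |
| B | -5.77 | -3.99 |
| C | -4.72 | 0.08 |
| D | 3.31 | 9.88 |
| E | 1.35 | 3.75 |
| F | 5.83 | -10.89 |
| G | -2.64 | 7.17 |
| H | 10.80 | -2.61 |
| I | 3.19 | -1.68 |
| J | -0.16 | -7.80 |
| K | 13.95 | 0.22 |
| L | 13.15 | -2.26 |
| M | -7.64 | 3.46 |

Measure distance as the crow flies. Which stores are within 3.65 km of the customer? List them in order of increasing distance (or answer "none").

Distances from (6.05, 1.78):
A: √((5.88)² + (-9.61)²) = √(34.5744 + 92.3521) = 11.27 km
B: √((-11.82)² + (-5.77)²) = √(139.7124 + 33.2929) = 13.15 km
C: √((-10.77)² + (-1.70)²) = √(115.9929 + 2.8900) = 10.90 km
D: √((-2.74)² + (8.10)²) = √(7.5076 + 65.6100) = 8.55 km
E: √((-4.70)² + (1.97)²) = √(22.0900 + 3.8809) = 5.10 km
F: √((-0.22)² + (-12.67)²) = √(0.0484 + 160.5289) = 12.67 km
G: √((-8.69)² + (5.39)²) = √(75.5161 + 29.0521) = 10.23 km
H: √((4.75)² + (-4.39)²) = √(22.5625 + 19.2721) = 6.47 km
I: √((-2.86)² + (-3.46)²) = √(8.1796 + 11.9716) = 4.49 km
J: √((-6.21)² + (-9.58)²) = √(38.5641 + 91.7764) = 11.42 km
K: √((7.90)² + (-1.56)²) = √(62.4100 + 2.4336) = 8.05 km
L: √((7.10)² + (-4.04)²) = √(50.4100 + 16.3216) = 8.17 km
M: √((-13.69)² + (1.68)²) = √(187.4161 + 2.8224) = 13.79 km
Threshold 3.65 km: none within range.

none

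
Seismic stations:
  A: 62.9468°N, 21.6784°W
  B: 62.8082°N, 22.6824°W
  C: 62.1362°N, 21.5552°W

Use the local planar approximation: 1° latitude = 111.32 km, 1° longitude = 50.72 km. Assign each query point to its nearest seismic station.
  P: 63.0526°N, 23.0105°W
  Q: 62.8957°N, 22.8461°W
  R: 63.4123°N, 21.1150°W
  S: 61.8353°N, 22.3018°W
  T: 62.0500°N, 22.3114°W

P→B; Q→B; R→A; S→C; T→C

P at 63.0526°N, 23.0105°W:
  A: 68.5830 km
  B: 31.8925 km
  C: 125.9171 km
  → nearest: B (31.8925 km)
Q at 62.8957°N, 22.8461°W:
  A: 59.4983 km
  B: 12.7990 km
  C: 106.9354 km
  → nearest: B (12.7990 km)
R at 63.4123°N, 21.1150°W:
  A: 59.1762 km
  B: 104.1267 km
  C: 143.7993 km
  → nearest: A (59.1762 km)
S at 61.8353°N, 22.3018°W:
  A: 127.7083 km
  B: 110.0102 km
  C: 50.5564 km
  → nearest: C (50.5564 km)
T at 62.0500°N, 22.3114°W:
  A: 104.8674 km
  B: 86.4750 km
  C: 39.5366 km
  → nearest: C (39.5366 km)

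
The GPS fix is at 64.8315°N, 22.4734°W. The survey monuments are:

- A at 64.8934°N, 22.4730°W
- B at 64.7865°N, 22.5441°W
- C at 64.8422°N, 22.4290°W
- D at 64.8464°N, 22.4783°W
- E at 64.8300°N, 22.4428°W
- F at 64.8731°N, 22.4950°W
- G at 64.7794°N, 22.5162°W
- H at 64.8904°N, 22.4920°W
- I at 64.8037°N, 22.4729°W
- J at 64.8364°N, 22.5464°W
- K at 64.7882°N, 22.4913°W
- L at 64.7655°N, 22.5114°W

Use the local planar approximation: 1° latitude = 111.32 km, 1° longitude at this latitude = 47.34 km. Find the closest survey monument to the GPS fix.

Distances from 64.8315°N, 22.4734°W:
A: 6.8907 km
B: 6.0246 km
C: 2.4159 km
D: 1.6748 km
E: 1.4582 km
F: 4.7425 km
G: 6.1435 km
H: 6.6156 km
I: 3.0948 km
J: 3.4986 km
K: 4.8941 km
L: 7.5641 km
Minimum: E at 1.4582 km.

E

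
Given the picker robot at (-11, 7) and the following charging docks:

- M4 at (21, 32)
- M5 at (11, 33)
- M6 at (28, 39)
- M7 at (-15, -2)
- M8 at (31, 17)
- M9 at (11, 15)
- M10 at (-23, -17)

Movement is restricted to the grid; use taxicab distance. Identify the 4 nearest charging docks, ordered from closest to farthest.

Distances from (-11, 7):
M4: |32| + |25| = 32 + 25 = 57
M5: |22| + |26| = 22 + 26 = 48
M6: |39| + |32| = 39 + 32 = 71
M7: |-4| + |-9| = 4 + 9 = 13
M8: |42| + |10| = 42 + 10 = 52
M9: |22| + |8| = 22 + 8 = 30
M10: |-12| + |-24| = 12 + 24 = 36
Sorted: M7 (13) < M9 (30) < M10 (36) < M5 (48) < M8 (52) < M4 (57) < …

M7, M9, M10, M5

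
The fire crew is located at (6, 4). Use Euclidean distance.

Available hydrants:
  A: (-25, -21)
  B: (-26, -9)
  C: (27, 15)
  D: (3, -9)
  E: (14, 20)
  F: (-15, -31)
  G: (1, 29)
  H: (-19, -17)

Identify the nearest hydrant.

D

Distances from (6, 4):
A: √((-31)² + (-25)²) = √(961.000 + 625.000) = 39.8
B: √((-32)² + (-13)²) = √(1024.000 + 169.000) = 34.5
C: √((21)² + (11)²) = √(441.000 + 121.000) = 23.7
D: √((-3)² + (-13)²) = √(9.000 + 169.000) = 13.3
E: √((8)² + (16)²) = √(64.000 + 256.000) = 17.9
F: √((-21)² + (-35)²) = √(441.000 + 1225.000) = 40.8
G: √((-5)² + (25)²) = √(25.000 + 625.000) = 25.5
H: √((-25)² + (-21)²) = √(625.000 + 441.000) = 32.6
Minimum: D at 13.3.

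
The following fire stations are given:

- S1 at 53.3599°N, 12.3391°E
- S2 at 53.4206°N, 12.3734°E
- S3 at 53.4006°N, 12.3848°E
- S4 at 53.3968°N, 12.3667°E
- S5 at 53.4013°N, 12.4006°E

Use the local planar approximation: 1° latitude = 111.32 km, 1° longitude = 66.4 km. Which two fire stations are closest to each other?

Pairwise distances:
S1–S2: 7.1306 km
S1–S3: 5.4530 km
S1–S4: 4.4980 km
S1–S5: 6.1576 km
S2–S3: 2.3516 km
S2–S4: 2.6865 km
S2–S5: 2.8068 km
S3–S4: 1.2741 km
S3–S5: 1.0520 km
S4–S5: 2.3060 km
Closest pair: S3–S5 at 1.0520 km.

S3 and S5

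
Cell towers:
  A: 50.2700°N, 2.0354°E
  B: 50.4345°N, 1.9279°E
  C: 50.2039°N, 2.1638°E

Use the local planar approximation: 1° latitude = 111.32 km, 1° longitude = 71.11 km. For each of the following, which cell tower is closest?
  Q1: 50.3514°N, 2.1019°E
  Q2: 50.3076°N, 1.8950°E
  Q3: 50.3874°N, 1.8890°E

Q1→A; Q2→A; Q3→B

Q1 at 50.3514°N, 2.1019°E:
  A: √((-0.0814·111.32)² + (-0.0665·71.11)²) = √(82.109840 + 22.361691) = 10.2211 km
  B: √((0.0831·111.32)² + (-0.1740·71.11)²) = √(85.575302 + 153.094593) = 15.4489 km
  C: √((-0.1475·111.32)² + (0.0619·71.11)²) = √(269.606548 + 19.375042) = 16.9995 km
  → nearest: A (10.2211 km)
Q2 at 50.3076°N, 1.8950°E:
  A: √((-0.0376·111.32)² + (0.1404·71.11)²) = √(17.519515 + 99.677141) = 10.8257 km
  B: √((0.1269·111.32)² + (0.0329·71.11)²) = √(199.558228 + 5.473349) = 14.3189 km
  C: √((-0.1037·111.32)² + (0.2688·71.11)²) = √(133.261258 + 365.359064) = 22.3298 km
  → nearest: A (10.8257 km)
Q3 at 50.3874°N, 1.8890°E:
  A: √((-0.1174·111.32)² + (0.1464·71.11)²) = √(170.797925 + 108.378594) = 16.7086 km
  B: √((0.0471·111.32)² + (0.0389·71.11)²) = √(27.490853 + 7.651746) = 5.9281 km
  C: √((-0.1835·111.32)² + (0.2748·71.11)²) = √(417.271317 + 381.851775) = 28.2688 km
  → nearest: B (5.9281 km)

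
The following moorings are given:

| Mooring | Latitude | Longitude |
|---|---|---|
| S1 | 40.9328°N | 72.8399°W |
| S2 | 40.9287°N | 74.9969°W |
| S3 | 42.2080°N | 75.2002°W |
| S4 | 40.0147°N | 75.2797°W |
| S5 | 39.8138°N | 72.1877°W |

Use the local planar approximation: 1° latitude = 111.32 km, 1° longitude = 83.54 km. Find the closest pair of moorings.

S2 and S4

Pairwise distances:
S2–S4: 104.4533 km
S1–S5: 135.9616 km
S2–S3: 143.4208 km
S1–S2: 180.1964 km
S1–S4: 228.0096 km
S1–S3: 242.9630 km
S3–S4: 244.2485 km
S4–S5: 259.2720 km
S2–S5: 265.4777 km
S3–S5: 366.5638 km
Closest pair: S2–S4 at 104.4533 km.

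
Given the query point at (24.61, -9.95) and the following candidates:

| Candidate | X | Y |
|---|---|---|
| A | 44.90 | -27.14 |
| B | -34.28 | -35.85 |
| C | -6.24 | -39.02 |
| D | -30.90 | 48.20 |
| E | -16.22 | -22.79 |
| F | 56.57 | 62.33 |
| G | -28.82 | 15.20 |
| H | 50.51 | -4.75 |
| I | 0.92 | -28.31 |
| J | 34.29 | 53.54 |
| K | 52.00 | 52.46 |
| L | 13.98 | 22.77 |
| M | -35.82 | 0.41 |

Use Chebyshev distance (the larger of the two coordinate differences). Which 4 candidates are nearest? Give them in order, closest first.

Distances from (24.61, -9.95):
A: max(|20.29|, |-17.19|) = 20.29
B: max(|-58.89|, |-25.90|) = 58.89
C: max(|-30.85|, |-29.07|) = 30.85
D: max(|-55.51|, |58.15|) = 58.15
E: max(|-40.83|, |-12.84|) = 40.83
F: max(|31.96|, |72.28|) = 72.28
G: max(|-53.43|, |25.15|) = 53.43
H: max(|25.90|, |5.20|) = 25.90
I: max(|-23.69|, |-18.36|) = 23.69
J: max(|9.68|, |63.49|) = 63.49
K: max(|27.39|, |62.41|) = 62.41
L: max(|-10.63|, |32.72|) = 32.72
M: max(|-60.43|, |10.36|) = 60.43
Sorted: A (20.29) < I (23.69) < H (25.90) < C (30.85) < L (32.72) < E (40.83) < …

A, I, H, C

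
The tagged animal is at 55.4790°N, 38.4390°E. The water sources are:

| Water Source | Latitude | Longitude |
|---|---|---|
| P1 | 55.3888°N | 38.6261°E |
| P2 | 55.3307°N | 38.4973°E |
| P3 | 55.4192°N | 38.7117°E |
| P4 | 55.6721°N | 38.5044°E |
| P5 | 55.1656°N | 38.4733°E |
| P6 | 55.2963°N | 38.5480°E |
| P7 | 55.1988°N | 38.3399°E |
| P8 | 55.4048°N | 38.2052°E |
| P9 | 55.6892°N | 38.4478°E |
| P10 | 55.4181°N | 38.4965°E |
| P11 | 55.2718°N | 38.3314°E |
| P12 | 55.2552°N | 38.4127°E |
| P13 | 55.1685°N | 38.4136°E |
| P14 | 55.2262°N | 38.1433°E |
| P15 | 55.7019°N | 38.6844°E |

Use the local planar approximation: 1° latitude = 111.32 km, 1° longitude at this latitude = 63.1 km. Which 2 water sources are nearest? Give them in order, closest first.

Distances from 55.4790°N, 38.4390°E:
P1: 15.4985 km
P2: 16.9137 km
P3: 18.4502 km
P4: 21.8884 km
P5: 34.9548 km
P6: 21.4697 km
P7: 31.8125 km
P8: 16.9077 km
P9: 23.4061 km
P10: 7.6892 km
P11: 24.0440 km
P12: 24.9686 km
P13: 34.6020 km
P14: 33.7654 km
P15: 29.2485 km
Sorted: P10 (7.6892 km) < P1 (15.4985 km) < P8 (16.9077 km) < P2 (16.9137 km) < …

P10, P1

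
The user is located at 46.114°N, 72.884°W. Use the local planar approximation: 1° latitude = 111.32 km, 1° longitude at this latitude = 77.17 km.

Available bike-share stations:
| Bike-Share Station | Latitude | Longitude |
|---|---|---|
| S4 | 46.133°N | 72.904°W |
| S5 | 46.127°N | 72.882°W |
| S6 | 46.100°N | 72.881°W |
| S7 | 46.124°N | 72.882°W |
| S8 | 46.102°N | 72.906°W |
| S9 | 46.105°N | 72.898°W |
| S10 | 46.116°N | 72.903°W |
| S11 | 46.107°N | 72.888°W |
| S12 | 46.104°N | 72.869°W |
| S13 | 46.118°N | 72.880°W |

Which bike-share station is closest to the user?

S13

Distances from 46.114°N, 72.884°W:
S4: √((0.019·111.32)² + (-0.020·77.17)²) = √(4.47356 + 2.38208) = 2.618 km
S5: √((0.013·111.32)² + (0.002·77.17)²) = √(2.09427 + 0.02382) = 1.455 km
S6: √((-0.014·111.32)² + (0.003·77.17)²) = √(2.42886 + 0.05360) = 1.576 km
S7: √((0.010·111.32)² + (0.002·77.17)²) = √(1.23921 + 0.02382) = 1.124 km
S8: √((-0.012·111.32)² + (-0.022·77.17)²) = √(1.78447 + 2.88232) = 2.160 km
S9: √((-0.009·111.32)² + (-0.014·77.17)²) = √(1.00376 + 1.16722) = 1.473 km
S10: √((0.002·111.32)² + (-0.019·77.17)²) = √(0.04957 + 2.14983) = 1.483 km
S11: √((-0.007·111.32)² + (-0.004·77.17)²) = √(0.60721 + 0.09528) = 0.838 km
S12: √((-0.010·111.32)² + (0.015·77.17)²) = √(1.23921 + 1.33992) = 1.606 km
S13: √((0.004·111.32)² + (0.004·77.17)²) = √(0.19827 + 0.09528) = 0.542 km
Minimum: S13 at 0.542 km.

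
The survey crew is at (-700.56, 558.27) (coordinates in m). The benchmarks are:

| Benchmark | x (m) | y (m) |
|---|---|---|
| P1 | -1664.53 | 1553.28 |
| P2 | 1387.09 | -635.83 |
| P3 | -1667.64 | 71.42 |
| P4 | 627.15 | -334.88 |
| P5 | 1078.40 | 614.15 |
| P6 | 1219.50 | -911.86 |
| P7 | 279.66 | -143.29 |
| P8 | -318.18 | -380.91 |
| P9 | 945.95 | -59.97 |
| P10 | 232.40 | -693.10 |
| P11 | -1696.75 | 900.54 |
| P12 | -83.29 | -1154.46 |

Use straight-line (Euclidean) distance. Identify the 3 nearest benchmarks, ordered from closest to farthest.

P8, P11, P3

Distances from (-700.56, 558.27):
P1: √((-963.97)² + (995.01)²) = √(929238.1609 + 990044.9001) = 1385.38 m
P2: √((2087.65)² + (-1194.10)²) = √(4358282.5225 + 1425874.8100) = 2405.03 m
P3: √((-967.08)² + (-486.85)²) = √(935243.7264 + 237022.9225) = 1082.71 m
P4: √((1327.71)² + (-893.15)²) = √(1762813.8441 + 797716.9225) = 1600.17 m
P5: √((1778.96)² + (55.88)²) = √(3164698.6816 + 3122.5744) = 1779.84 m
P6: √((1920.06)² + (-1470.13)²) = √(3686630.4036 + 2161282.2169) = 2418.25 m
P7: √((980.22)² + (-701.56)²) = √(960831.2484 + 492186.4336) = 1205.41 m
P8: √((382.38)² + (-939.18)²) = √(146214.4644 + 882059.0724) = 1014.04 m
P9: √((1646.51)² + (-618.24)²) = √(2710995.1801 + 382220.6976) = 1758.75 m
P10: √((932.96)² + (-1251.37)²) = √(870414.3616 + 1565926.8769) = 1560.88 m
P11: √((-996.19)² + (342.27)²) = √(992394.5161 + 117148.7529) = 1053.35 m
P12: √((617.27)² + (-1712.73)²) = √(381022.2529 + 2933444.0529) = 1820.57 m
Sorted: P8 (1014.04 m) < P11 (1053.35 m) < P3 (1082.71 m) < P7 (1205.41 m) < P1 (1385.38 m) < …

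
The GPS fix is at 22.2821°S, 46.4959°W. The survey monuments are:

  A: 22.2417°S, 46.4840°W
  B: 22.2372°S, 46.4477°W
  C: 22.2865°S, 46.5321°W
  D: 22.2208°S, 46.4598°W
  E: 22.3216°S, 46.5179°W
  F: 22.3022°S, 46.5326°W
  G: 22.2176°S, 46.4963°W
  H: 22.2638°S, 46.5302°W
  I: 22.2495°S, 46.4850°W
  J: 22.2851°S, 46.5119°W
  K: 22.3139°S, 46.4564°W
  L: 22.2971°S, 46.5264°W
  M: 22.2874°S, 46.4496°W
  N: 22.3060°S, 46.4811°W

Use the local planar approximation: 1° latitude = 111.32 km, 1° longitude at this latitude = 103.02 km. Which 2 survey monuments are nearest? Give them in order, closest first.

J, N

Distances from 22.2821°S, 46.4959°W:
A: 4.6614 km
B: 7.0455 km
C: 3.7614 km
D: 7.7715 km
E: 4.9469 km
F: 4.3933 km
G: 7.1803 km
H: 4.0788 km
I: 3.7988 km
J: 1.6818 km
K: 5.3936 km
L: 3.5582 km
M: 4.8062 km
N: 3.0665 km
Sorted: J (1.6818 km) < N (3.0665 km) < L (3.5582 km) < C (3.7614 km) < …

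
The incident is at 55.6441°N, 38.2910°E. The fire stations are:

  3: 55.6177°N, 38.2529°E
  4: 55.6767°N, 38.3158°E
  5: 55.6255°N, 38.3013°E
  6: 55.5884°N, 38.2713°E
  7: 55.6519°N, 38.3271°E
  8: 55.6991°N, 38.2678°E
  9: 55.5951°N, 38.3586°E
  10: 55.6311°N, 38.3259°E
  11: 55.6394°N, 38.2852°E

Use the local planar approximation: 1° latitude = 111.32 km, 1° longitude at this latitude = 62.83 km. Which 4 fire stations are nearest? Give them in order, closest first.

11, 5, 7, 10

Distances from 55.6441°N, 38.2910°E:
3: √((-0.0264·111.32)² + (-0.0381·62.83)²) = √(8.636828 + 5.730389) = 3.7904 km
4: √((0.0326·111.32)² + (0.0248·62.83)²) = √(13.169873 + 2.427937) = 3.9494 km
5: √((-0.0186·111.32)² + (0.0103·62.83)²) = √(4.287186 + 0.418802) = 2.1693 km
6: √((-0.0557·111.32)² + (-0.0197·62.83)²) = √(38.446498 + 1.532028) = 6.3229 km
7: √((0.0078·111.32)² + (0.0361·62.83)²) = √(0.753938 + 5.144563) = 2.4287 km
8: √((0.0550·111.32)² + (-0.0232·62.83)²) = √(37.486231 + 2.124761) = 6.2937 km
9: √((-0.0490·111.32)² + (0.0676·62.83)²) = √(29.753534 + 18.039625) = 6.9133 km
10: √((-0.0130·111.32)² + (0.0349·62.83)²) = √(2.094272 + 4.808227) = 2.6273 km
11: √((-0.0047·111.32)² + (-0.0058·62.83)²) = √(0.273742 + 0.132798) = 0.6376 km
Sorted: 11 (0.6376 km) < 5 (2.1693 km) < 7 (2.4287 km) < 10 (2.6273 km) < 3 (3.7904 km) < 4 (3.9494 km) < …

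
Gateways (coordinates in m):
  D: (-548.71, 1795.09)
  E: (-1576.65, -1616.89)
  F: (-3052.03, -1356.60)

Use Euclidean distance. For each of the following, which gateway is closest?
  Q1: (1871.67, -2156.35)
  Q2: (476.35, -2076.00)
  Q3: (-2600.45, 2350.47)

Q1 at (1871.67, -2156.35):
  D: √((-2420.38)² + (3951.44)²) = √(5858239.3444 + 15613878.0736) = 4633.80 m
  E: √((-3448.32)² + (539.46)²) = √(11890910.8224 + 291017.0916) = 3490.26 m
  F: √((-4923.70)² + (799.75)²) = √(24242821.6900 + 639600.0625) = 4988.23 m
  → nearest: E (3490.26 m)
Q2 at (476.35, -2076.00):
  D: √((-1025.06)² + (3871.09)²) = √(1050748.0036 + 14985337.7881) = 4004.51 m
  E: √((-2053.00)² + (459.11)²) = √(4214809.0000 + 210781.9921) = 2103.71 m
  F: √((-3528.38)² + (719.40)²) = √(12449465.4244 + 517536.3600) = 3600.97 m
  → nearest: E (2103.71 m)
Q3 at (-2600.45, 2350.47):
  D: √((2051.74)² + (-555.38)²) = √(4209637.0276 + 308446.9444) = 2125.58 m
  E: √((1023.80)² + (-3967.36)²) = √(1048166.4400 + 15739945.3696) = 4097.33 m
  F: √((-451.58)² + (-3707.07)²) = √(203924.4964 + 13742367.9849) = 3734.47 m
  → nearest: D (2125.58 m)

Q1→E; Q2→E; Q3→D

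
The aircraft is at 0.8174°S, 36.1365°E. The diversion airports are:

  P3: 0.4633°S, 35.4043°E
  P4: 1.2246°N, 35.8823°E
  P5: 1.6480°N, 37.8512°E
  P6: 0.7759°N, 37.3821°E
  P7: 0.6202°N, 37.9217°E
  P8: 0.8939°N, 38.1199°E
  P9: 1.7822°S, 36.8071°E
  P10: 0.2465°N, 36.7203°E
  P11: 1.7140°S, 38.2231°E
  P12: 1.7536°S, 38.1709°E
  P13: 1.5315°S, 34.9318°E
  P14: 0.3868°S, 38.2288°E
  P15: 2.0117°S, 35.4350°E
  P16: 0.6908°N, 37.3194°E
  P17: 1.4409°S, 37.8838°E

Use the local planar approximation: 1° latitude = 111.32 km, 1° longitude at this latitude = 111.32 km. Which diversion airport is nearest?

P3

Distances from 0.8174°S, 36.1365°E:
P3: √((0.3541·111.32)² + (-0.7322·111.32)²) = √(1553.811205 + 6643.636224) = 90.5398 km
P4: √((2.0420·111.32)² + (-0.2542·111.32)²) = √(51672.309262 + 800.750996) = 229.0700 km
P5: √((2.4654·111.32)² + (1.7147·111.32)²) = √(75321.884742 + 36435.328631) = 334.3011 km
P6: √((1.5933·111.32)² + (1.2456·111.32)²) = √(31458.753294 + 19226.648845) = 225.1342 km
P7: √((1.4376·111.32)² + (1.7852·111.32)²) = √(25610.763371 + 39493.002404) = 255.1544 km
P8: √((1.7113·111.32)² + (1.9834·111.32)²) = √(36290.980000 + 48749.146123) = 291.6164 km
P9: √((-0.9648·111.32)² + (0.6706·111.32)²) = √(11535.089935 + 5572.800467) = 130.7971 km
P10: √((1.0639·111.32)² + (0.5838·111.32)²) = √(14026.457918 + 4223.520210) = 135.0925 km
P11: √((-0.8966·111.32)² + (2.0866·111.32)²) = √(9961.938686 + 53954.143343) = 252.8163 km
P12: √((-0.9362·111.32)² + (2.0344·111.32)²) = √(10861.346502 + 51288.392760) = 249.2985 km
P13: √((-0.7141·111.32)² + (-1.2047·111.32)²) = √(6319.234349 + 17984.742165) = 155.8973 km
P14: √((0.4306·111.32)² + (2.0923·111.32)²) = √(2297.705936 + 54249.320829) = 237.7962 km
P15: √((-1.1943·111.32)² + (-0.7015·111.32)²) = √(17675.563169 + 6098.201157) = 154.1874 km
P16: √((1.5082·111.32)² + (1.1829·111.32)²) = √(28188.000351 + 17339.735118) = 213.3723 km
P17: √((-0.6235·111.32)² + (1.7473·111.32)²) = √(4817.473240 + 37833.920693) = 206.5221 km
Minimum: P3 at 90.5398 km.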